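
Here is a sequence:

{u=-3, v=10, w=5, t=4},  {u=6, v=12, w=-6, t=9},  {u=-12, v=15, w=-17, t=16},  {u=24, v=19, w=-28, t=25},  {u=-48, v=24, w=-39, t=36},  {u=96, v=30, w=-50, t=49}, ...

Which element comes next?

U goes -3, 6, -12, 24, -48, 96 → -192 (×(-2) each step).
V: differences are 2, 3, 4, … (increasing by 1 each time), so 10, 12, 15, 19, 24, 30 → 37.
W: 5, -6, -17, -28, -39, -50 → -61 (−11 each step).
T — perfect squares: 2², 3², 4², …: 4, 9, 16, 25, 36, 49 → 64.
So the next element is {u=-192, v=37, w=-61, t=64}.

{u=-192, v=37, w=-61, t=64}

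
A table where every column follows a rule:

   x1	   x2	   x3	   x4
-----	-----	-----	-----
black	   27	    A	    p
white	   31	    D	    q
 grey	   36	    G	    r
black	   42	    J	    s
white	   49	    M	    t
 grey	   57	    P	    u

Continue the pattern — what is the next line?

black  66  S  v

Column x1 goes black, white, grey, black, white, grey → black (repeats black → white → grey).
For the column x2, differences are 4, 5, 6, … (increasing by 1 each time): 27, 31, 36, 42, 49, 57 → 66.
Column x3: letters move forward 3 places in the alphabet; A, D, G, J, M, P → S.
For the column x4, letters move forward 1 place in the alphabet: p, q, r, s, t, u → v.
Putting it together: black  66  S  v.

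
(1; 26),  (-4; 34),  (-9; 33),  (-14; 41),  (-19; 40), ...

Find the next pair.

(-24; 48)

First component: −5 each step; 1, -4, -9, -14, -19 → -24.
Second component — alternating steps +8, −1, +8, −1, …: 26, 34, 33, 41, 40 → 48.
So the next pair is (-24; 48).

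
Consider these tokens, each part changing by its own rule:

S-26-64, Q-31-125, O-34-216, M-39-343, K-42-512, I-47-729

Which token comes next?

G-50-1000

Letter: S, Q, O, M, K, I → G (letters move back 2 places in the alphabet).
Second component: 26, 31, 34, 39, 42, 47 → 50 (alternating steps +5, +3, +5, +3, …).
Third component: perfect cubes: 4³, 5³, 6³, …, so 64, 125, 216, 343, 512, 729 → 1000.
So the next token is G-50-1000.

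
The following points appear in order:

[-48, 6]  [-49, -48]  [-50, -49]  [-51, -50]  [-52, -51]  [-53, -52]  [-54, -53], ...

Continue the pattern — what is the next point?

First entry: −1 each step, so -48, -49, -50, -51, -52, -53, -54 → -55.
For the second entry, always the previous value of the first entry: 6, -48, -49, -50, -51, -52, -53 → -54.
Combining the parts gives [-55, -54].

[-55, -54]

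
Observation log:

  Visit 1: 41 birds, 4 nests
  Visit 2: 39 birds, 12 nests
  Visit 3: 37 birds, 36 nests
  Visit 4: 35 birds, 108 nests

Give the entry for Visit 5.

Birds goes 41, 39, 37, 35 → 33 (−2 each step).
For the nests, ×3 each step: 4, 12, 36, 108 → 324.
Putting it together: 33 birds, 324 nests.

33 birds, 324 nests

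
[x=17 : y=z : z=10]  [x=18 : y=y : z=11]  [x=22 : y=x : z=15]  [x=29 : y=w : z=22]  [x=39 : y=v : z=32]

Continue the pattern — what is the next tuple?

For the x, differences are 1, 4, 7, … (increasing by 3 each time): 17, 18, 22, 29, 39 → 52.
Y — letters move back 1 place in the alphabet: z, y, x, w, v → u.
For the z, always 7 less than the x: 10, 11, 15, 22, 32 → 45.
Putting it together: [x=52 : y=u : z=45].

[x=52 : y=u : z=45]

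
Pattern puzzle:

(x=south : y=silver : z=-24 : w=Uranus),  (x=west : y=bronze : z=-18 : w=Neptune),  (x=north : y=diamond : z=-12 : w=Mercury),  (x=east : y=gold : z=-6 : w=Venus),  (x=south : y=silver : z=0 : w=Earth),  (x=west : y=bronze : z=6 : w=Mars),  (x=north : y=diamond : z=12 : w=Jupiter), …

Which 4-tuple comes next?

For the x, repeats south → west → north → east: south, west, north, east, south, west, north → east.
Y: repeats silver → bronze → diamond → gold; silver, bronze, diamond, gold, silver, bronze, diamond → gold.
Z goes -24, -18, -12, -6, 0, 6, 12 → 18 (+6 each step).
W: runs through the planets Mercury→Neptune, so Uranus, Neptune, Mercury, Venus, Earth, Mars, Jupiter → Saturn.
So the next 4-tuple is (x=east : y=gold : z=18 : w=Saturn).

(x=east : y=gold : z=18 : w=Saturn)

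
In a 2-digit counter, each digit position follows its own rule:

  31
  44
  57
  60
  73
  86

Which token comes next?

First digit: +1 each step, mod 10, so 3, 4, 5, 6, 7, 8 → 9.
Second digit goes 1, 4, 7, 0, 3, 6 → 9 (+3 each step, mod 10).
Putting it together: 99.

99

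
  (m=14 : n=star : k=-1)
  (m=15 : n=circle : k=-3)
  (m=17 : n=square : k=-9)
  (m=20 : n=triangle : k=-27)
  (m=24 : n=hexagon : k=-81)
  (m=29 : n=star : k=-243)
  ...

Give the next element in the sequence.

For the m, differences are 1, 2, 3, … (increasing by 1 each time): 14, 15, 17, 20, 24, 29 → 35.
N — repeats star → circle → square → triangle → hexagon: star, circle, square, triangle, hexagon, star → circle.
K: -1, -3, -9, -27, -81, -243 → -729 (×3 each step).
So the next element is (m=35 : n=circle : k=-729).

(m=35 : n=circle : k=-729)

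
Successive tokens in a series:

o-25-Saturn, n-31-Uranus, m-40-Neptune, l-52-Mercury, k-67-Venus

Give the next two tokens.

Letter: letters move back 1 place in the alphabet; o, n, m, l, k → j → i.
For the second component, differences are 6, 9, 12, … (increasing by 3 each time): 25, 31, 40, 52, 67 → 85 → 106.
Planet: runs through the planets Mercury→Neptune, so Saturn, Uranus, Neptune, Mercury, Venus → Earth → Mars.
So the next two tokens are j-85-Earth and i-106-Mars.

j-85-Earth then i-106-Mars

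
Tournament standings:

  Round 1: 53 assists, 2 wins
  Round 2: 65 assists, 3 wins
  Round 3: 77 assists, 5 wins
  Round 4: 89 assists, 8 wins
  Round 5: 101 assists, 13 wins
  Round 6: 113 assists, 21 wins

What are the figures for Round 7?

125 assists, 34 wins

Assists goes 53, 65, 77, 89, 101, 113 → 125 (+12 each step).
For the wins, each term is the sum of the two before it: 2, 3, 5, 8, 13, 21 → 34.
Putting it together: 125 assists, 34 wins.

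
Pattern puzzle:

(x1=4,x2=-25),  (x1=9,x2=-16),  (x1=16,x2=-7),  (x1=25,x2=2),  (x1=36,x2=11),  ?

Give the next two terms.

X1: perfect squares: 2², 3², 4², …, so 4, 9, 16, 25, 36 → 49 → 64.
X2: +9 each step; -25, -16, -7, 2, 11 → 20 → 29.
Putting the parts together: (x1=49,x2=20) and then (x1=64,x2=29).

(x1=49,x2=20), (x1=64,x2=29)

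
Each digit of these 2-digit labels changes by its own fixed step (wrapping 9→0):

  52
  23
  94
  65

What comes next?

36

First digit goes 5, 2, 9, 6 → 3 (−3 each step, mod 10).
Second digit — +1 each step, mod 10: 2, 3, 4, 5 → 6.
Combining the parts gives 36.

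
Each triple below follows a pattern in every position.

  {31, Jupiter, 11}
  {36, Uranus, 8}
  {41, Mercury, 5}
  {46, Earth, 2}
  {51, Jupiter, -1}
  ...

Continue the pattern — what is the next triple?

{56, Uranus, -4}

First value: 31, 36, 41, 46, 51 → 56 (+5 each step).
Planet — repeats Jupiter → Uranus → Mercury → Earth: Jupiter, Uranus, Mercury, Earth, Jupiter → Uranus.
Third value goes 11, 8, 5, 2, -1 → -4 (−3 each step).
Combining the parts gives {56, Uranus, -4}.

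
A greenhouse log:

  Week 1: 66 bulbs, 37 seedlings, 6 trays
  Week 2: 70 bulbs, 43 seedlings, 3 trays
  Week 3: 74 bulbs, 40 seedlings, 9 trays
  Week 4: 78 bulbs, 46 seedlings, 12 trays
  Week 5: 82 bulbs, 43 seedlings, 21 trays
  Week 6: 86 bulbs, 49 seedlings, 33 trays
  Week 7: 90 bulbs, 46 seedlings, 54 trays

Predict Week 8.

Bulbs goes 66, 70, 74, 78, 82, 86, 90 → 94 (+4 each step).
Seedlings: alternating steps +6, −3, +6, −3, …; 37, 43, 40, 46, 43, 49, 46 → 52.
Trays — each term is the sum of the two before it: 6, 3, 9, 12, 21, 33, 54 → 87.
Combining the parts gives 94 bulbs, 52 seedlings, 87 trays.

94 bulbs, 52 seedlings, 87 trays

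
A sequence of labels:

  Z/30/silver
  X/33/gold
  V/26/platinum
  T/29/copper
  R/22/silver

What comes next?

For the letter, letters move back 2 places in the alphabet: Z, X, V, T, R → P.
Second component: alternating steps +3, −7, +3, −7, …; 30, 33, 26, 29, 22 → 25.
Metal: repeats silver → gold → platinum → copper, so silver, gold, platinum, copper, silver → gold.
Putting it together: P/25/gold.

P/25/gold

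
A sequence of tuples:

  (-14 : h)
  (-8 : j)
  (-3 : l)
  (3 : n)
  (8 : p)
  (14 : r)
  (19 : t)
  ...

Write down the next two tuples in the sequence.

(25 : v), (30 : x)

First component: alternating steps +6, +5, +6, +5, …; -14, -8, -3, 3, 8, 14, 19 → 25 → 30.
Letter goes h, j, l, n, p, r, t → v → x (letters move forward 2 places in the alphabet).
So the next two tuples are (25 : v) and (30 : x).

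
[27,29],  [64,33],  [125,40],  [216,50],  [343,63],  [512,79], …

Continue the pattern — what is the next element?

[729,98]

For the first part, perfect cubes: 3³, 4³, 5³, …: 27, 64, 125, 216, 343, 512 → 729.
Second part: 29, 33, 40, 50, 63, 79 → 98 (differences are 4, 7, 10, … (increasing by 3 each time)).
So the next element is [729,98].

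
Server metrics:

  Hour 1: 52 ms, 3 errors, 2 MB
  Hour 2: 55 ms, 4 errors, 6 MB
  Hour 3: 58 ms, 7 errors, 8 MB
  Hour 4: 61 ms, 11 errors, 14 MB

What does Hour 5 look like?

64 ms, 18 errors, 22 MB

Ms goes 52, 55, 58, 61 → 64 (+3 each step).
Errors: 3, 4, 7, 11 → 18 (each term is the sum of the two before it).
MB: 2, 6, 8, 14 → 22 (each term is the sum of the two before it).
So the next row is 64 ms, 18 errors, 22 MB.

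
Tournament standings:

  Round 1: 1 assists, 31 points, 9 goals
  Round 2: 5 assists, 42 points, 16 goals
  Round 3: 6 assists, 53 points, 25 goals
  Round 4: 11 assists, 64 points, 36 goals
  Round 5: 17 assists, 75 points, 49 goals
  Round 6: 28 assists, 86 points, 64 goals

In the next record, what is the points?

97

Points goes 31, 42, 53, 64, 75, 86 → 97 (+11 each step).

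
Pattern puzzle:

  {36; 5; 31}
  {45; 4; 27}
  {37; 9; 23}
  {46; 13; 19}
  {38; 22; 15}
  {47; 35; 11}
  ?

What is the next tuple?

{39; 57; 7}

For the first entry, alternating steps +9, −8, +9, −8, …: 36, 45, 37, 46, 38, 47 → 39.
For the second entry, each term is the sum of the two before it: 5, 4, 9, 13, 22, 35 → 57.
Third entry: 31, 27, 23, 19, 15, 11 → 7 (−4 each step).
So the next tuple is {39; 57; 7}.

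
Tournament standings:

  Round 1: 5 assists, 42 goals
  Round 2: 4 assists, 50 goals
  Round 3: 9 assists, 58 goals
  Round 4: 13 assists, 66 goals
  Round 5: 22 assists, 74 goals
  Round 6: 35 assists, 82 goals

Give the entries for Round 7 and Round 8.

Assists: each term is the sum of the two before it; 5, 4, 9, 13, 22, 35 → 57 → 92.
Goals goes 42, 50, 58, 66, 74, 82 → 90 → 98 (+8 each step).
So the next two rows are 57 assists, 90 goals and 92 assists, 98 goals.

57 assists, 90 goals; 92 assists, 98 goals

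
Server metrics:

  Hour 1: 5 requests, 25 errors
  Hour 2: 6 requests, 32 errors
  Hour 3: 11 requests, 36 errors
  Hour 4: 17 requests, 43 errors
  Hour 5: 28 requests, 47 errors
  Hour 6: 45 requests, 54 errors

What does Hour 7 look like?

Requests — each term is the sum of the two before it: 5, 6, 11, 17, 28, 45 → 73.
Errors — alternating steps +7, +4, +7, +4, …: 25, 32, 36, 43, 47, 54 → 58.
Combining the parts gives 73 requests, 58 errors.

73 requests, 58 errors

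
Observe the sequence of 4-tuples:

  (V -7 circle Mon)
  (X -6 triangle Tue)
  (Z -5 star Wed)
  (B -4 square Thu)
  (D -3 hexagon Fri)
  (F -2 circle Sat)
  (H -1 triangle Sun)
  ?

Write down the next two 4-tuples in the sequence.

(J 0 star Mon), (L 1 square Tue)

For the letter, letters move forward 2 places in the alphabet, wrapping Z→A: V, X, Z, B, D, F, H → J → L.
Second value: +1 each step; -7, -6, -5, -4, -3, -2, -1 → 0 → 1.
Shape: repeats circle → triangle → star → square → hexagon, so circle, triangle, star, square, hexagon, circle, triangle → star → square.
Day: runs through the weekdays Mon→Sun; Mon, Tue, Wed, Thu, Fri, Sat, Sun → Mon → Tue.
So the next two 4-tuples are (J 0 star Mon) and (L 1 square Tue).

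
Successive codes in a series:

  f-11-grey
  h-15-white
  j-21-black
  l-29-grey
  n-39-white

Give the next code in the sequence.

Letter: letters move forward 2 places in the alphabet; f, h, j, l, n → p.
Second component: differences are 4, 6, 8, … (increasing by 2 each time), so 11, 15, 21, 29, 39 → 51.
Shade: repeats grey → white → black; grey, white, black, grey, white → black.
Combining the parts gives p-51-black.

p-51-black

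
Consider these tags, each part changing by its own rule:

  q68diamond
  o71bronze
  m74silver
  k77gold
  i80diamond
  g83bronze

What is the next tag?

e86silver

Letter — letters move back 2 places in the alphabet: q, o, m, k, i, g → e.
Second component goes 68, 71, 74, 77, 80, 83 → 86 (+3 each step).
For the rank, repeats diamond → bronze → silver → gold: diamond, bronze, silver, gold, diamond, bronze → silver.
Putting it together: e86silver.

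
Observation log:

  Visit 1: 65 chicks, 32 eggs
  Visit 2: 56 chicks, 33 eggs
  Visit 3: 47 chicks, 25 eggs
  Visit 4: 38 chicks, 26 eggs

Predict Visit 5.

Chicks goes 65, 56, 47, 38 → 29 (−9 each step).
For the eggs, alternating steps +1, −8, +1, −8, …: 32, 33, 25, 26 → 18.
So the next row is 29 chicks, 18 eggs.

29 chicks, 18 eggs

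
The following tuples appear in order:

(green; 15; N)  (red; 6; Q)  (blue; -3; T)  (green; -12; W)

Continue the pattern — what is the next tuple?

(red; -21; Z)

For the colour, repeats green → red → blue: green, red, blue, green → red.
Second slot: −9 each step, so 15, 6, -3, -12 → -21.
Letter: letters move forward 3 places in the alphabet, so N, Q, T, W → Z.
Putting it together: (red; -21; Z).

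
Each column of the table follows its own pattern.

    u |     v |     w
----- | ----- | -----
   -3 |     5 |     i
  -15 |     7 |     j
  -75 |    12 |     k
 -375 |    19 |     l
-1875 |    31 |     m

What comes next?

Column u: ×5 each step; -3, -15, -75, -375, -1875 → -9375.
Column v: 5, 7, 12, 19, 31 → 50 (each term is the sum of the two before it).
Column w: i, j, k, l, m → n (letters move forward 1 place in the alphabet).
Combining the parts gives -9375  50  n.

-9375  50  n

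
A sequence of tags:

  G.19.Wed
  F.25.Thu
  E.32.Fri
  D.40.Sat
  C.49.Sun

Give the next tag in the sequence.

Letter — letters move back 1 place in the alphabet: G, F, E, D, C → B.
Second component: differences are 6, 7, 8, … (increasing by 1 each time); 19, 25, 32, 40, 49 → 59.
For the day, runs through the weekdays Mon→Sun: Wed, Thu, Fri, Sat, Sun → Mon.
So the next tag is B.59.Mon.

B.59.Mon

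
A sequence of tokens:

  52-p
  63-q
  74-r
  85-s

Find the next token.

96-t

First component — +11 each step: 52, 63, 74, 85 → 96.
Letter goes p, q, r, s → t (letters move forward 1 place in the alphabet).
So the next token is 96-t.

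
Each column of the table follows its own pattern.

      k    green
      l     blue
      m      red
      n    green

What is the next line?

o  blue

Letter: letters move forward 1 place in the alphabet, so k, l, m, n → o.
Colour goes green, blue, red, green → blue (repeats green → blue → red).
Putting it together: o  blue.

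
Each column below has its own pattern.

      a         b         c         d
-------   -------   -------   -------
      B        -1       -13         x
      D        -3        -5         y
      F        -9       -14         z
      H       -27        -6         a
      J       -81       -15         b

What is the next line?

L  -243  -7  c

Column a: B, D, F, H, J → L (letters move forward 2 places in the alphabet).
Column b — ×3 each step: -1, -3, -9, -27, -81 → -243.
Column c goes -13, -5, -14, -6, -15 → -7 (alternating steps +8, −9, +8, −9, …).
Column d goes x, y, z, a, b → c (letters move forward 1 place in the alphabet, wrapping Z→A).
Putting it together: L  -243  -7  c.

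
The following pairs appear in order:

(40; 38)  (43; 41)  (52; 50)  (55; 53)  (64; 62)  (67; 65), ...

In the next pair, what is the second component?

First component: alternating steps +3, +9, +3, +9, …, so 40, 43, 52, 55, 64, 67 → 76.
For the second component, always 2 less than the first component: 38, 41, 50, 53, 62, 65 → 74.

74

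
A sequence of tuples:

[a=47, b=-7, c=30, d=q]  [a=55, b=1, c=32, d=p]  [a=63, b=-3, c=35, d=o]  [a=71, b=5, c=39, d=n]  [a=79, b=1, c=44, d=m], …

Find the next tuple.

[a=87, b=9, c=50, d=l]

A: +8 each step; 47, 55, 63, 71, 79 → 87.
B: alternating steps +8, −4, +8, −4, …, so -7, 1, -3, 5, 1 → 9.
C: 30, 32, 35, 39, 44 → 50 (differences are 2, 3, 4, … (increasing by 1 each time)).
For the d, letters move back 1 place in the alphabet: q, p, o, n, m → l.
Combining the parts gives [a=87, b=9, c=50, d=l].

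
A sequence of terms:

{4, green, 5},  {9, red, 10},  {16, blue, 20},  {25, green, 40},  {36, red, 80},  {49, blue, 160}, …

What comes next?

First component — perfect squares: 2², 3², 4², …: 4, 9, 16, 25, 36, 49 → 64.
Colour: green, red, blue, green, red, blue → green (repeats green → red → blue).
Third component: ×2 each step, so 5, 10, 20, 40, 80, 160 → 320.
Combining the parts gives {64, green, 320}.

{64, green, 320}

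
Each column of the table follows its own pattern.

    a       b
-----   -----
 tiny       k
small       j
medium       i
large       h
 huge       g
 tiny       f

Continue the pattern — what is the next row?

small  e

Column a goes tiny, small, medium, large, huge, tiny → small (repeats tiny → small → medium → large → huge).
Column b: letters move back 1 place in the alphabet; k, j, i, h, g, f → e.
Putting it together: small  e.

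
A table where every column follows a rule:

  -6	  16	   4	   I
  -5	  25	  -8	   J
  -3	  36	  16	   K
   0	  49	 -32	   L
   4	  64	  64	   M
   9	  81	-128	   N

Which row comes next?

15  100  256  O

First component: differences are 1, 2, 3, … (increasing by 1 each time); -6, -5, -3, 0, 4, 9 → 15.
Second component: perfect squares: 4², 5², 6², …, so 16, 25, 36, 49, 64, 81 → 100.
For the third component, ×(-2) each step: 4, -8, 16, -32, 64, -128 → 256.
Letter: letters move forward 1 place in the alphabet; I, J, K, L, M, N → O.
Putting it together: 15  100  256  O.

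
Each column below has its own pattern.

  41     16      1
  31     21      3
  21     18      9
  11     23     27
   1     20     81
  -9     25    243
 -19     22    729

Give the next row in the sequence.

-29  27  2187

First component: −10 each step, so 41, 31, 21, 11, 1, -9, -19 → -29.
Second component — alternating steps +5, −3, +5, −3, …: 16, 21, 18, 23, 20, 25, 22 → 27.
For the third component, ×3 each step: 1, 3, 9, 27, 81, 243, 729 → 2187.
Combining the parts gives -29  27  2187.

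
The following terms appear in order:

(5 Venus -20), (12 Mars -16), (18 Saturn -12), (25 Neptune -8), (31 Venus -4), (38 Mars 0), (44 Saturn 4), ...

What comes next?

(51 Neptune 8)

First part — alternating steps +7, +6, +7, +6, …: 5, 12, 18, 25, 31, 38, 44 → 51.
Planet — repeats Venus → Mars → Saturn → Neptune: Venus, Mars, Saturn, Neptune, Venus, Mars, Saturn → Neptune.
Third part: -20, -16, -12, -8, -4, 0, 4 → 8 (+4 each step).
So the next term is (51 Neptune 8).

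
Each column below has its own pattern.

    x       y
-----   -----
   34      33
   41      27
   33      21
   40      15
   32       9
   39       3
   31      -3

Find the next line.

38  -9

Column x: alternating steps +7, −8, +7, −8, …; 34, 41, 33, 40, 32, 39, 31 → 38.
Column y: −6 each step, so 33, 27, 21, 15, 9, 3, -3 → -9.
Putting it together: 38  -9.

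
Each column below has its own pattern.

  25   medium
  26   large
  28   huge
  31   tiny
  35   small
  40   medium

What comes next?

46  large

First component: 25, 26, 28, 31, 35, 40 → 46 (differences are 1, 2, 3, … (increasing by 1 each time)).
Size goes medium, large, huge, tiny, small, medium → large (repeats medium → large → huge → tiny → small).
Putting it together: 46  large.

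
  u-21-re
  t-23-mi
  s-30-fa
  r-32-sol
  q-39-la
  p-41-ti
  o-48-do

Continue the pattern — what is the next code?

Letter: letters move back 1 place in the alphabet; u, t, s, r, q, p, o → n.
Second component goes 21, 23, 30, 32, 39, 41, 48 → 50 (alternating steps +2, +7, +2, +7, …).
Note goes re, mi, fa, sol, la, ti, do → re (runs through the solfège scale do→ti).
So the next code is n-50-re.

n-50-re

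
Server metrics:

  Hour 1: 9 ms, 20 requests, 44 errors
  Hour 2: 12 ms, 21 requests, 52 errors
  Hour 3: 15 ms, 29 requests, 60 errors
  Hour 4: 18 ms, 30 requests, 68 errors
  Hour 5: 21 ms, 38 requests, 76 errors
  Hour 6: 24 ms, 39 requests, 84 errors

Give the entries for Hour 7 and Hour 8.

27 ms, 47 requests, 92 errors; 30 ms, 48 requests, 100 errors

Ms: +3 each step; 9, 12, 15, 18, 21, 24 → 27 → 30.
Requests: alternating steps +1, +8, +1, +8, …; 20, 21, 29, 30, 38, 39 → 47 → 48.
Errors: +8 each step, so 44, 52, 60, 68, 76, 84 → 92 → 100.
Putting the parts together: 27 ms, 47 requests, 92 errors and then 30 ms, 48 requests, 100 errors.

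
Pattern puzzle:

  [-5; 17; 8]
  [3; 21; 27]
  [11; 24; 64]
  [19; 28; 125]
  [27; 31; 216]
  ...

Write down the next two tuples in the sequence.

[35; 35; 343], [43; 38; 512]

First slot: +8 each step, so -5, 3, 11, 19, 27 → 35 → 43.
For the second slot, alternating steps +4, +3, +4, +3, …: 17, 21, 24, 28, 31 → 35 → 38.
Third slot: 8, 27, 64, 125, 216 → 343 → 512 (perfect cubes: 2³, 3³, 4³, …).
So the next two tuples are [35; 35; 343] and [43; 38; 512].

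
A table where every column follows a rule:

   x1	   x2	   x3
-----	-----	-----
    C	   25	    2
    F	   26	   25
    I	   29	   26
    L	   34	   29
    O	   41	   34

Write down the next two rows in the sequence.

Column x1: C, F, I, L, O → R → U (letters move forward 3 places in the alphabet).
Column x2: 25, 26, 29, 34, 41 → 50 → 61 (differences are 1, 3, 5, … (increasing by 2 each time)).
Column x3: 2, 25, 26, 29, 34 → 41 → 50 (always the previous value of the column x2).
Putting the parts together: R  50  41 and then U  61  50.

R  50  41; U  61  50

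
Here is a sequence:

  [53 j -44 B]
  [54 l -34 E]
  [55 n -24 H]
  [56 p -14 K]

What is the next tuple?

[57 r -4 N]

First entry: +1 each step; 53, 54, 55, 56 → 57.
First letter goes j, l, n, p → r (letters move forward 2 places in the alphabet).
Third entry: -44, -34, -24, -14 → -4 (+10 each step).
For the second letter, letters move forward 3 places in the alphabet: B, E, H, K → N.
Combining the parts gives [57 r -4 N].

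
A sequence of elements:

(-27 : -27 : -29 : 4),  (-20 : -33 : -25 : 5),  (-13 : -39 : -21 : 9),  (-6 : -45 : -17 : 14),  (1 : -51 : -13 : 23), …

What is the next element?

(8 : -57 : -9 : 37)

First component goes -27, -20, -13, -6, 1 → 8 (+7 each step).
Second component: −6 each step; -27, -33, -39, -45, -51 → -57.
Third component goes -29, -25, -21, -17, -13 → -9 (+4 each step).
Fourth component goes 4, 5, 9, 14, 23 → 37 (each term is the sum of the two before it).
Combining the parts gives (8 : -57 : -9 : 37).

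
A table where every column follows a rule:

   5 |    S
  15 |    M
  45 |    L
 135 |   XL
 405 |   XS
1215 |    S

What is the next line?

3645  M

First component: ×3 each step, so 5, 15, 45, 135, 405, 1215 → 3645.
Size: S, M, L, XL, XS, S → M (repeats S → M → L → XL → XS).
Putting it together: 3645  M.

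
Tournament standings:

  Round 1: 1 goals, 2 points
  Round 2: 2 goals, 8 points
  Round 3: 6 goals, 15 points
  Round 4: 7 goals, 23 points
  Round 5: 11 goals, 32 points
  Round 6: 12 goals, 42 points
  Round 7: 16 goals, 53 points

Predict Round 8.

17 goals, 65 points

Goals: alternating steps +1, +4, +1, +4, …; 1, 2, 6, 7, 11, 12, 16 → 17.
Points: differences are 6, 7, 8, … (increasing by 1 each time); 2, 8, 15, 23, 32, 42, 53 → 65.
Combining the parts gives 17 goals, 65 points.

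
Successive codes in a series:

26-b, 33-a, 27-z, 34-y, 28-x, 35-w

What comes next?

First component: alternating steps +7, −6, +7, −6, …; 26, 33, 27, 34, 28, 35 → 29.
Letter: letters move back 1 place in the alphabet, wrapping A→Z, so b, a, z, y, x, w → v.
So the next code is 29-v.

29-v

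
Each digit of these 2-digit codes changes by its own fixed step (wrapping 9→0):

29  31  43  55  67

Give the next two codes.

First digit: 2, 3, 4, 5, 6 → 7 → 8 (+1 each step, mod 10).
For the second digit, +2 each step, mod 10: 9, 1, 3, 5, 7 → 9 → 1.
Putting the parts together: 79 and then 81.

79, 81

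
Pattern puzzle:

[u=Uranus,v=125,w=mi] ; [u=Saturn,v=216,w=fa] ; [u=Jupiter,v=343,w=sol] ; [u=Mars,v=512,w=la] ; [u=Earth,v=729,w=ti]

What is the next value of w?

W — runs through the solfège scale do→ti: mi, fa, sol, la, ti → do.

do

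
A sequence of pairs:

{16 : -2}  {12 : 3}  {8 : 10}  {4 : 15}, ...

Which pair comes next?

{0 : 22}

First part: −4 each step; 16, 12, 8, 4 → 0.
Second part: -2, 3, 10, 15 → 22 (alternating steps +5, +7, +5, +7, …).
Putting it together: {0 : 22}.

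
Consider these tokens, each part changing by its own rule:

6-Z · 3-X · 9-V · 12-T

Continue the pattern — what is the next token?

First component — each term is the sum of the two before it: 6, 3, 9, 12 → 21.
For the letter, letters move back 2 places in the alphabet: Z, X, V, T → R.
Combining the parts gives 21-R.

21-R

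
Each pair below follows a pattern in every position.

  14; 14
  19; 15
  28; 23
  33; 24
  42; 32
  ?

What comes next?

47; 33

First coordinate — alternating steps +5, +9, +5, +9, …: 14, 19, 28, 33, 42 → 47.
Second coordinate: 14, 15, 23, 24, 32 → 33 (alternating steps +1, +8, +1, +8, …).
So the next pair is 47; 33.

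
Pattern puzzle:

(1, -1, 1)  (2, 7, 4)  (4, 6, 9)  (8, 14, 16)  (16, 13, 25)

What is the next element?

(32, 21, 36)

First part: ×2 each step; 1, 2, 4, 8, 16 → 32.
For the second part, alternating steps +8, −1, +8, −1, …: -1, 7, 6, 14, 13 → 21.
Third part: perfect squares: 1², 2², 3², …; 1, 4, 9, 16, 25 → 36.
So the next element is (32, 21, 36).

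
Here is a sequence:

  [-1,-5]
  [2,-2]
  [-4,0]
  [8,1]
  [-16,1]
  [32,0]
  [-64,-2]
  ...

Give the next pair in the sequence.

First component: ×(-2) each step; -1, 2, -4, 8, -16, 32, -64 → 128.
Second component: -5, -2, 0, 1, 1, 0, -2 → -5 (differences are 3, 2, 1, … (decreasing by 1 each time)).
So the next pair is [128,-5].

[128,-5]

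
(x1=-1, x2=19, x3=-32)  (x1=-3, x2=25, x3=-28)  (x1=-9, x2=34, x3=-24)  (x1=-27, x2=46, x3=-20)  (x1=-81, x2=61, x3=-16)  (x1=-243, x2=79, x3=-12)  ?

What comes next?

(x1=-729, x2=100, x3=-8)

X1: -1, -3, -9, -27, -81, -243 → -729 (×3 each step).
X2 goes 19, 25, 34, 46, 61, 79 → 100 (differences are 6, 9, 12, … (increasing by 3 each time)).
X3 — +4 each step: -32, -28, -24, -20, -16, -12 → -8.
Combining the parts gives (x1=-729, x2=100, x3=-8).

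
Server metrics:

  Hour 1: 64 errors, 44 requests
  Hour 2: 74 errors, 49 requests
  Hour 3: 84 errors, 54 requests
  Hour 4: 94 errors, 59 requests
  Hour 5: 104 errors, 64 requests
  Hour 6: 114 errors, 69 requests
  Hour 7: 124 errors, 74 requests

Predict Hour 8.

134 errors, 79 requests

Errors goes 64, 74, 84, 94, 104, 114, 124 → 134 (+10 each step).
Requests: +5 each step, so 44, 49, 54, 59, 64, 69, 74 → 79.
Combining the parts gives 134 errors, 79 requests.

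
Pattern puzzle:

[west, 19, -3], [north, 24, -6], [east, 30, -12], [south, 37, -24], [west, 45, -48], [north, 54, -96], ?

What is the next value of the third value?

-192

Third value goes -3, -6, -12, -24, -48, -96 → -192 (×2 each step).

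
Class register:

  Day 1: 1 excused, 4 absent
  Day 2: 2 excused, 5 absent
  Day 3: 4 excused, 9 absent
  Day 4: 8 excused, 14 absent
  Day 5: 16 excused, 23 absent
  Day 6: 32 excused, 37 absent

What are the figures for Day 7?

Excused: ×2 each step, so 1, 2, 4, 8, 16, 32 → 64.
Absent: each term is the sum of the two before it, so 4, 5, 9, 14, 23, 37 → 60.
So the next line is 64 excused, 60 absent.

64 excused, 60 absent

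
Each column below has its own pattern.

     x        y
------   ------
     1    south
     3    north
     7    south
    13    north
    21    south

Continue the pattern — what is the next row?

Column x: differences are 2, 4, 6, … (increasing by 2 each time); 1, 3, 7, 13, 21 → 31.
Column y goes south, north, south, north, south → north (alternates south ↔ north).
Putting it together: 31  north.

31  north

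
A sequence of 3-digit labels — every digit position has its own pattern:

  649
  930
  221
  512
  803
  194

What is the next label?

485

First digit: 6, 9, 2, 5, 8, 1 → 4 (+3 each step, mod 10).
Second digit: −1 each step, mod 10, so 4, 3, 2, 1, 0, 9 → 8.
Third digit goes 9, 0, 1, 2, 3, 4 → 5 (+1 each step, mod 10).
Putting it together: 485.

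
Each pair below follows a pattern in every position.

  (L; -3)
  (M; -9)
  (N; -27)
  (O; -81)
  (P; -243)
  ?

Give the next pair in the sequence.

(Q; -729)

Letter — letters move forward 1 place in the alphabet: L, M, N, O, P → Q.
Second coordinate: ×3 each step, so -3, -9, -27, -81, -243 → -729.
Combining the parts gives (Q; -729).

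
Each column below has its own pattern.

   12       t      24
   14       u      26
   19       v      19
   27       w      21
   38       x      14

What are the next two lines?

52  y  16; 69  z  9

First component: differences are 2, 5, 8, … (increasing by 3 each time), so 12, 14, 19, 27, 38 → 52 → 69.
Letter: letters move forward 1 place in the alphabet, so t, u, v, w, x → y → z.
Third component: alternating steps +2, −7, +2, −7, …, so 24, 26, 19, 21, 14 → 16 → 9.
Putting the parts together: 52  y  16 and then 69  z  9.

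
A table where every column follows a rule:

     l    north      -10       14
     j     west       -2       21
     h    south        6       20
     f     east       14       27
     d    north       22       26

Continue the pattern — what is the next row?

b  west  30  33

Letter goes l, j, h, f, d → b (letters move back 2 places in the alphabet).
For the direction, repeats north → west → south → east: north, west, south, east, north → west.
Third component: +8 each step; -10, -2, 6, 14, 22 → 30.
Fourth component: alternating steps +7, −1, +7, −1, …, so 14, 21, 20, 27, 26 → 33.
Putting it together: b  west  30  33.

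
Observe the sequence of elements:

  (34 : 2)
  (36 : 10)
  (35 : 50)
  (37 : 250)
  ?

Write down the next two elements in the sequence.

First coordinate: alternating steps +2, −1, +2, −1, …; 34, 36, 35, 37 → 36 → 38.
Second coordinate: ×5 each step, so 2, 10, 50, 250 → 1250 → 6250.
So the next two elements are (36 : 1250) and (38 : 6250).

(36 : 1250), (38 : 6250)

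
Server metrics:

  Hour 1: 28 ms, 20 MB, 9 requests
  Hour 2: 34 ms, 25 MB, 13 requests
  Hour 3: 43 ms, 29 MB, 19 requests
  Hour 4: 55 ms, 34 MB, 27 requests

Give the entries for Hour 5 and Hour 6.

Ms — differences are 6, 9, 12, … (increasing by 3 each time): 28, 34, 43, 55 → 70 → 88.
MB: alternating steps +5, +4, +5, +4, …, so 20, 25, 29, 34 → 38 → 43.
Requests — differences are 4, 6, 8, … (increasing by 2 each time): 9, 13, 19, 27 → 37 → 49.
Putting the parts together: 70 ms, 38 MB, 37 requests and then 88 ms, 43 MB, 49 requests.

70 ms, 38 MB, 37 requests; 88 ms, 43 MB, 49 requests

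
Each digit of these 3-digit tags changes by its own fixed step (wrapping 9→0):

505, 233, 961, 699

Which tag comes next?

First digit: 5, 2, 9, 6 → 3 (−3 each step, mod 10).
Second digit: +3 each step, mod 10; 0, 3, 6, 9 → 2.
Third digit — −2 each step, mod 10: 5, 3, 1, 9 → 7.
Putting it together: 327.

327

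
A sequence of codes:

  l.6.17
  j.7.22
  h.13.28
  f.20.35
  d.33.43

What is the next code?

Letter — letters move back 2 places in the alphabet: l, j, h, f, d → b.
For the second component, each term is the sum of the two before it: 6, 7, 13, 20, 33 → 53.
Third component: 17, 22, 28, 35, 43 → 52 (differences are 5, 6, 7, … (increasing by 1 each time)).
Combining the parts gives b.53.52.

b.53.52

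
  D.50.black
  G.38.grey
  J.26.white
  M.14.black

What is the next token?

Letter: letters move forward 3 places in the alphabet; D, G, J, M → P.
For the second component, −12 each step: 50, 38, 26, 14 → 2.
Shade: black, grey, white, black → grey (repeats black → grey → white).
So the next token is P.2.grey.

P.2.grey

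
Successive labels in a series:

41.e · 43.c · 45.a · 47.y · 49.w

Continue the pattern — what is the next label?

For the first component, +2 each step: 41, 43, 45, 47, 49 → 51.
Letter: e, c, a, y, w → u (letters move back 2 places in the alphabet, wrapping A→Z).
So the next label is 51.u.

51.u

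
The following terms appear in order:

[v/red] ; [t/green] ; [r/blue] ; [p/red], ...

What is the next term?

[n/green]

For the letter, letters move back 2 places in the alphabet: v, t, r, p → n.
For the colour, repeats red → green → blue: red, green, blue, red → green.
Putting it together: [n/green].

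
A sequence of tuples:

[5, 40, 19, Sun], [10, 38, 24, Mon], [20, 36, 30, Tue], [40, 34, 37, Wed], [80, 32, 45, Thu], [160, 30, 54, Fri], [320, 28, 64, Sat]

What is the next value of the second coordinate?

Second coordinate: 40, 38, 36, 34, 32, 30, 28 → 26 (−2 each step).

26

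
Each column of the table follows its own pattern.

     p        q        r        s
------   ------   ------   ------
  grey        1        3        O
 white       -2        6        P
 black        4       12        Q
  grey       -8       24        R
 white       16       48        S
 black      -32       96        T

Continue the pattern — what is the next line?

grey  64  192  U

Column p: repeats grey → white → black, so grey, white, black, grey, white, black → grey.
For the column q, ×(-2) each step: 1, -2, 4, -8, 16, -32 → 64.
Column r: ×2 each step, so 3, 6, 12, 24, 48, 96 → 192.
Column s: O, P, Q, R, S, T → U (letters move forward 1 place in the alphabet).
Combining the parts gives grey  64  192  U.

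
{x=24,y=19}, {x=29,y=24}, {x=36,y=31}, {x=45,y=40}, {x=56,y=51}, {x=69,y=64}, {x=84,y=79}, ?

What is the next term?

{x=101,y=96}

X: differences are 5, 7, 9, … (increasing by 2 each time); 24, 29, 36, 45, 56, 69, 84 → 101.
Y: always 5 less than the x; 19, 24, 31, 40, 51, 64, 79 → 96.
So the next term is {x=101,y=96}.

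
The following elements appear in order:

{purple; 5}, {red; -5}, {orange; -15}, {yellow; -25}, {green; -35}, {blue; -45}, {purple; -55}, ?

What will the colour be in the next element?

red

Colour: repeats purple → red → orange → yellow → green → blue; purple, red, orange, yellow, green, blue, purple → red.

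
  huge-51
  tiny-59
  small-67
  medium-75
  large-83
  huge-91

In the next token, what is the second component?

99

Second component: +8 each step, so 51, 59, 67, 75, 83, 91 → 99.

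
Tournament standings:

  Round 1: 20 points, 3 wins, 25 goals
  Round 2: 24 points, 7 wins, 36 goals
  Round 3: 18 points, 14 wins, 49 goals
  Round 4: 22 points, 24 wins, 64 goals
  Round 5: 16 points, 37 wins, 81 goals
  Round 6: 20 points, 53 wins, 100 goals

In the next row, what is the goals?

121

Goals: perfect squares: 5², 6², 7², …, so 25, 36, 49, 64, 81, 100 → 121.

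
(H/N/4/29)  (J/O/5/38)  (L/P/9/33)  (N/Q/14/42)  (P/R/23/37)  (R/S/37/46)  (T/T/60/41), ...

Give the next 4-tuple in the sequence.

First letter: letters move forward 2 places in the alphabet, so H, J, L, N, P, R, T → V.
Second letter: letters move forward 1 place in the alphabet, so N, O, P, Q, R, S, T → U.
Third entry goes 4, 5, 9, 14, 23, 37, 60 → 97 (each term is the sum of the two before it).
For the fourth entry, alternating steps +9, −5, +9, −5, …: 29, 38, 33, 42, 37, 46, 41 → 50.
Combining the parts gives (V/U/97/50).

(V/U/97/50)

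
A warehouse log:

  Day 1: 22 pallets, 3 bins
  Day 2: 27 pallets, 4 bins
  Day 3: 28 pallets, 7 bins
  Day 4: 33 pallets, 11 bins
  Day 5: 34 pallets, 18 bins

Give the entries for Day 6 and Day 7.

Pallets — alternating steps +5, +1, +5, +1, …: 22, 27, 28, 33, 34 → 39 → 40.
Bins: each term is the sum of the two before it, so 3, 4, 7, 11, 18 → 29 → 47.
Putting the parts together: 39 pallets, 29 bins and then 40 pallets, 47 bins.

39 pallets, 29 bins; 40 pallets, 47 bins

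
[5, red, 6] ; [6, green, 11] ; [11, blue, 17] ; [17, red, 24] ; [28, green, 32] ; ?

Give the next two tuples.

For the first slot, each term is the sum of the two before it: 5, 6, 11, 17, 28 → 45 → 73.
Colour: repeats red → green → blue; red, green, blue, red, green → blue → red.
Third slot: differences are 5, 6, 7, … (increasing by 1 each time), so 6, 11, 17, 24, 32 → 41 → 51.
So the next two tuples are [45, blue, 41] and [73, red, 51].

[45, blue, 41], [73, red, 51]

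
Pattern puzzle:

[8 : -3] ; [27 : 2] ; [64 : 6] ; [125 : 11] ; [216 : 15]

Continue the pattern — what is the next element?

First part goes 8, 27, 64, 125, 216 → 343 (perfect cubes: 2³, 3³, 4³, …).
Second part: -3, 2, 6, 11, 15 → 20 (alternating steps +5, +4, +5, +4, …).
Combining the parts gives [343 : 20].

[343 : 20]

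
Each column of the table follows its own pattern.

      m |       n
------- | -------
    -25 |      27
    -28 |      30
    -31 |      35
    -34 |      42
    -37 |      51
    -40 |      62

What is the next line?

Column m: −3 each step; -25, -28, -31, -34, -37, -40 → -43.
For the column n, differences are 3, 5, 7, … (increasing by 2 each time): 27, 30, 35, 42, 51, 62 → 75.
So the next line is -43  75.

-43  75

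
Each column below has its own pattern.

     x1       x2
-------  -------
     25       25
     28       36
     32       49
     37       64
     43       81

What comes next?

Column x1 goes 25, 28, 32, 37, 43 → 50 (differences are 3, 4, 5, … (increasing by 1 each time)).
Column x2: 25, 36, 49, 64, 81 → 100 (perfect squares: 5², 6², 7², …).
Combining the parts gives 50  100.

50  100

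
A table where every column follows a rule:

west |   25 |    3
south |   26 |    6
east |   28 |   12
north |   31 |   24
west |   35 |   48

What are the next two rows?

Direction: repeats west → south → east → north; west, south, east, north, west → south → east.
For the second component, differences are 1, 2, 3, … (increasing by 1 each time): 25, 26, 28, 31, 35 → 40 → 46.
Third component goes 3, 6, 12, 24, 48 → 96 → 192 (×2 each step).
Putting the parts together: south  40  96 and then east  46  192.

south  40  96; east  46  192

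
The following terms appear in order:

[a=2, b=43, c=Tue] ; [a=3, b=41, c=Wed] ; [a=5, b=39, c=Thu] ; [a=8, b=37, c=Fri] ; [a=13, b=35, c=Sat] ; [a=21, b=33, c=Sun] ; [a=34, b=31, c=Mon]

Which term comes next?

A: each term is the sum of the two before it; 2, 3, 5, 8, 13, 21, 34 → 55.
B: −2 each step; 43, 41, 39, 37, 35, 33, 31 → 29.
C: runs through the weekdays Mon→Sun; Tue, Wed, Thu, Fri, Sat, Sun, Mon → Tue.
Putting it together: [a=55, b=29, c=Tue].

[a=55, b=29, c=Tue]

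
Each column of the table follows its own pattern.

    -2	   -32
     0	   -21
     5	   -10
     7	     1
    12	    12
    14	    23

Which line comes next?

19  34

First component goes -2, 0, 5, 7, 12, 14 → 19 (alternating steps +2, +5, +2, +5, …).
Second component — +11 each step: -32, -21, -10, 1, 12, 23 → 34.
Putting it together: 19  34.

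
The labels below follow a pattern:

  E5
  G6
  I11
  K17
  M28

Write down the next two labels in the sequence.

O45, Q73

Letter — letters move forward 2 places in the alphabet: E, G, I, K, M → O → Q.
For the second component, each term is the sum of the two before it: 5, 6, 11, 17, 28 → 45 → 73.
Putting the parts together: O45 and then Q73.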